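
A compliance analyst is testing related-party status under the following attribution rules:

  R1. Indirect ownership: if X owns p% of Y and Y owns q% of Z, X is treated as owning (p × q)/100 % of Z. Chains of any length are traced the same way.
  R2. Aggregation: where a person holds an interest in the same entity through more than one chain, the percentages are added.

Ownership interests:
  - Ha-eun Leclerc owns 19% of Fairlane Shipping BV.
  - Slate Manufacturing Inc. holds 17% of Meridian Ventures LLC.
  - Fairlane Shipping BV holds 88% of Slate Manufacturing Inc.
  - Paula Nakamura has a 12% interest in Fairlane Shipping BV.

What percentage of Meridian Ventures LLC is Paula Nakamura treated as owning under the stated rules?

Chain via Fairlane Shipping BV → Slate Manufacturing Inc. (R1): 12% × 88% × 17% = 1.7952% of Meridian Ventures LLC.

1.7952%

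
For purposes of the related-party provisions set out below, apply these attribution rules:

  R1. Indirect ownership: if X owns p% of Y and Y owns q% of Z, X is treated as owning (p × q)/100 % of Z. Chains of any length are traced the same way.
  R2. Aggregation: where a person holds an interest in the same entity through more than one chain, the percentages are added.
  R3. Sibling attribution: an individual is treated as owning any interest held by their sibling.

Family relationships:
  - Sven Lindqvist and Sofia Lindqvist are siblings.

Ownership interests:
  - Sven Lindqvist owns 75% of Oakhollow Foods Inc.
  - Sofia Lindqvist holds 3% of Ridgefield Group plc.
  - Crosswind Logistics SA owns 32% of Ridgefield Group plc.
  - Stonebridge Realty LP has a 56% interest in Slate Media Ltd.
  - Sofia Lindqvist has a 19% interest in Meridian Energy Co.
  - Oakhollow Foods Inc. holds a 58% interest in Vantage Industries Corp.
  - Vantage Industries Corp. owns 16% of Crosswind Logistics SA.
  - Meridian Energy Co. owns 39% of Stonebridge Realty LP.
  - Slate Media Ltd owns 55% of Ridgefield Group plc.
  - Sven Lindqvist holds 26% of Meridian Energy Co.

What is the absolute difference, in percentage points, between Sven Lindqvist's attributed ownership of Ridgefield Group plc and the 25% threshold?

14.3674

By sibling attribution (R3), Sven Lindqvist is treated as also owning Sofia Lindqvist's interest in Meridian Energy Co, giving 26% + 19% = 45%.
By sibling attribution (R3), Sven Lindqvist is treated as owning Sofia Lindqvist's 3% interest in Ridgefield Group plc.
Chain via Oakhollow Foods Inc. → Vantage Industries Corp. → Crosswind Logistics SA (R1): 75% × 58% × 16% × 32% = 2.2272% of Ridgefield Group plc.
Chain via Meridian Energy Co. → Stonebridge Realty LP → Slate Media Ltd (R1): 45% × 39% × 56% × 55% = 5.4054% of Ridgefield Group plc.
Direct interest in Ridgefield Group plc: 3%.
Aggregating (R2): 2.2272% + 5.4054% + 3% = 10.6326%.
10.6326% falls short of the 25% threshold by 14.3674 percentage points.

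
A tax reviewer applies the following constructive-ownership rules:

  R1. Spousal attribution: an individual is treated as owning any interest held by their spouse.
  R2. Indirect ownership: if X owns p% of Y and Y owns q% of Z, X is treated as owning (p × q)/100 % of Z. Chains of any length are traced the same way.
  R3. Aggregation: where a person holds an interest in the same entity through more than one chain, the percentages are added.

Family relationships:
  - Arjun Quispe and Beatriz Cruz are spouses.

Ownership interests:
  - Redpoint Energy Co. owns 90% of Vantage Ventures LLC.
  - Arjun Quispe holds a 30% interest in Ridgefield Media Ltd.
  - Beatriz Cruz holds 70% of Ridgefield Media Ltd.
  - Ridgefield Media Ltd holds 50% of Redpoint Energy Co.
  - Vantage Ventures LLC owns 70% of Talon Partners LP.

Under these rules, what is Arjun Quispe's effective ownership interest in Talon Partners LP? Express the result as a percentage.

31.5%

By spousal attribution (R1), Arjun Quispe is treated as also owning Beatriz Cruz's interest in Ridgefield Media Ltd, giving 30% + 70% = 100%.
Chain via Ridgefield Media Ltd → Redpoint Energy Co. → Vantage Ventures LLC (R2): 100% × 50% × 90% × 70% = 31.5% of Talon Partners LP.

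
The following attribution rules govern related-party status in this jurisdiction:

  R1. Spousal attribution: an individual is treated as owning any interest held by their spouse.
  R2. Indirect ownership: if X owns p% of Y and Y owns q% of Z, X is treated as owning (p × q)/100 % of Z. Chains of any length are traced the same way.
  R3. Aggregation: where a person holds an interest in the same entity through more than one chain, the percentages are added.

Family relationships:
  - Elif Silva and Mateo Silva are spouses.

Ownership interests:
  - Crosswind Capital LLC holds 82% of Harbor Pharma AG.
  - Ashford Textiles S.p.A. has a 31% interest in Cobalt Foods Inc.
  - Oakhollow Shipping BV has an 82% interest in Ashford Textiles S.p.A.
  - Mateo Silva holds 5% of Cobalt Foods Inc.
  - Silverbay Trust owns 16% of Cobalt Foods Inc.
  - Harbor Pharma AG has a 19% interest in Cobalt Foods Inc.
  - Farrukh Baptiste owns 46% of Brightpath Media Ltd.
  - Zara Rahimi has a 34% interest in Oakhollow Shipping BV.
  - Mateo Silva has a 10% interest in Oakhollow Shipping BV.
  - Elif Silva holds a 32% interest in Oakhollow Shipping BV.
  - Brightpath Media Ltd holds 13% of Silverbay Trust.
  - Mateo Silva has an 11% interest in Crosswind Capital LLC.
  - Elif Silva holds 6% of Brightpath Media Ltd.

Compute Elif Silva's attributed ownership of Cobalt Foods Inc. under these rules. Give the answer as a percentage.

By spousal attribution (R1), Elif Silva is treated as also owning Mateo Silva's interest in Oakhollow Shipping BV, giving 32% + 10% = 42%.
By spousal attribution (R1), Elif Silva is treated as owning Mateo Silva's 11% interest in Crosswind Capital LLC.
By spousal attribution (R1), Elif Silva is treated as owning Mateo Silva's 5% interest in Cobalt Foods Inc.
Chain via Brightpath Media Ltd → Silverbay Trust (R2): 6% × 13% × 16% = 0.1248% of Cobalt Foods Inc.
Chain via Oakhollow Shipping BV → Ashford Textiles S.p.A. (R2): 42% × 82% × 31% = 10.6764% of Cobalt Foods Inc.
Chain via Crosswind Capital LLC → Harbor Pharma AG (R2): 11% × 82% × 19% = 1.7138% of Cobalt Foods Inc.
Direct interest in Cobalt Foods Inc: 5%.
Aggregating (R3): 0.1248% + 10.6764% + 1.7138% + 5% = 17.515%.

17.515%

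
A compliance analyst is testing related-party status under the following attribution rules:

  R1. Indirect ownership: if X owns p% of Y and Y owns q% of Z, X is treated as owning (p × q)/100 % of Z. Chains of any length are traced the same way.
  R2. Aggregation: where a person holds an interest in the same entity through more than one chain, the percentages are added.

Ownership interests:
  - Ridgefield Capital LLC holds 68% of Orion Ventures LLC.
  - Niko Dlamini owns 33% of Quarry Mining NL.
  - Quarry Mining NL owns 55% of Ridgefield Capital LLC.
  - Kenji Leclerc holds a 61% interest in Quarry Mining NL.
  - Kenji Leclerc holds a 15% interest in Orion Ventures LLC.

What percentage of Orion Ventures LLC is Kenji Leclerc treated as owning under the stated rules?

37.814%

Chain via Quarry Mining NL → Ridgefield Capital LLC (R1): 61% × 55% × 68% = 22.814% of Orion Ventures LLC.
Direct interest in Orion Ventures LLC: 15%.
Aggregating (R2): 22.814% + 15% = 37.814%.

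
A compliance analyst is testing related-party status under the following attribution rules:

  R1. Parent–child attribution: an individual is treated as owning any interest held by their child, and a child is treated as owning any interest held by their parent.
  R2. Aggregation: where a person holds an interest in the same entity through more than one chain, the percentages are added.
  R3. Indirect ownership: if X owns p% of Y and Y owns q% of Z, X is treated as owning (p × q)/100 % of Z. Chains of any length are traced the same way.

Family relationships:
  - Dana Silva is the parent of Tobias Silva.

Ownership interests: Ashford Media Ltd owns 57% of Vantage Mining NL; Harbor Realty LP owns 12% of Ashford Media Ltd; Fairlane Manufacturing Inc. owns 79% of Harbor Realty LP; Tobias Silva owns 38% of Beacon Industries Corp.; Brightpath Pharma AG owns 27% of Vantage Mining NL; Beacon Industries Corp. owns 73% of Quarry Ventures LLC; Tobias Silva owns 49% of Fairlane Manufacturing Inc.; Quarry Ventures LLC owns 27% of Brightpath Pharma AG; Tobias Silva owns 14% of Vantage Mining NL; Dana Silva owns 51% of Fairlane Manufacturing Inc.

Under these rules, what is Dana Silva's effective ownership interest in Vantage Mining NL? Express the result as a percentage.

21.425846%

By parent–child attribution (R1), Dana Silva is treated as also owning Tobias Silva's interest in Fairlane Manufacturing Inc, giving 51% + 49% = 100%.
By parent–child attribution (R1), Dana Silva is treated as owning Tobias Silva's 38% interest in Beacon Industries Corp.
By parent–child attribution (R1), Dana Silva is treated as owning Tobias Silva's 14% interest in Vantage Mining NL.
Chain via Fairlane Manufacturing Inc. → Harbor Realty LP → Ashford Media Ltd (R3): 100% × 79% × 12% × 57% = 5.4036% of Vantage Mining NL.
Chain via Beacon Industries Corp. → Quarry Ventures LLC → Brightpath Pharma AG (R3): 38% × 73% × 27% × 27% = 2.022246% of Vantage Mining NL.
Direct interest in Vantage Mining NL: 14%.
Aggregating (R2): 5.4036% + 2.022246% + 14% = 21.425846%.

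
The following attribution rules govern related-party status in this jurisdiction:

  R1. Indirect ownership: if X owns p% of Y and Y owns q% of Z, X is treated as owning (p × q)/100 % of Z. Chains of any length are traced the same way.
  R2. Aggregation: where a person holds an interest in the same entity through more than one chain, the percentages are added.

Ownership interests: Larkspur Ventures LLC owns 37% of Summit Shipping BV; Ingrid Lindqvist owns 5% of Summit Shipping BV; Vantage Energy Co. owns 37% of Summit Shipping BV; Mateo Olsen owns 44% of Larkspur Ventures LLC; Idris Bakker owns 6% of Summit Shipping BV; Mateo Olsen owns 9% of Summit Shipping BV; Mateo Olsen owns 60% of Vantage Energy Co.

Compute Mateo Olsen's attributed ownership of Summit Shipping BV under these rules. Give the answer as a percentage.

Chain via Vantage Energy Co. (R1): 60% × 37% = 22.2% of Summit Shipping BV.
Chain via Larkspur Ventures LLC (R1): 44% × 37% = 16.28% of Summit Shipping BV.
Direct interest in Summit Shipping BV: 9%.
Aggregating (R2): 22.2% + 16.28% + 9% = 47.48%.

47.48%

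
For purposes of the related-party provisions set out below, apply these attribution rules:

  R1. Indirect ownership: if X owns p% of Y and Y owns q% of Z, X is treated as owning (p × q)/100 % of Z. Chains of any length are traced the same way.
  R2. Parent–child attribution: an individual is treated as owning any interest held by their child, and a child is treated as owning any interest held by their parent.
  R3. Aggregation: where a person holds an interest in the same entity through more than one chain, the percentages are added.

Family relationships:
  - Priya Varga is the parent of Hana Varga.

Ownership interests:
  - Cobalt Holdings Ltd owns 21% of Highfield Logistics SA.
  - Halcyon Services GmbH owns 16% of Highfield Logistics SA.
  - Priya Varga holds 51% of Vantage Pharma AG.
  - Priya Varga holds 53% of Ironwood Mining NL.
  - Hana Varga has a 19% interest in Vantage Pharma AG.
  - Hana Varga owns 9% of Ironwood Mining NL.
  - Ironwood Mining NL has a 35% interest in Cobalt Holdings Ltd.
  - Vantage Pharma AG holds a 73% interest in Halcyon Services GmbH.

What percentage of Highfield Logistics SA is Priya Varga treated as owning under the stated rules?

By parent–child attribution (R2), Priya Varga is treated as also owning Hana Varga's interest in Vantage Pharma AG, giving 51% + 19% = 70%.
By parent–child attribution (R2), Priya Varga is treated as also owning Hana Varga's interest in Ironwood Mining NL, giving 53% + 9% = 62%.
Chain via Vantage Pharma AG → Halcyon Services GmbH (R1): 70% × 73% × 16% = 8.176% of Highfield Logistics SA.
Chain via Ironwood Mining NL → Cobalt Holdings Ltd (R1): 62% × 35% × 21% = 4.557% of Highfield Logistics SA.
Aggregating (R3): 8.176% + 4.557% = 12.733%.

12.733%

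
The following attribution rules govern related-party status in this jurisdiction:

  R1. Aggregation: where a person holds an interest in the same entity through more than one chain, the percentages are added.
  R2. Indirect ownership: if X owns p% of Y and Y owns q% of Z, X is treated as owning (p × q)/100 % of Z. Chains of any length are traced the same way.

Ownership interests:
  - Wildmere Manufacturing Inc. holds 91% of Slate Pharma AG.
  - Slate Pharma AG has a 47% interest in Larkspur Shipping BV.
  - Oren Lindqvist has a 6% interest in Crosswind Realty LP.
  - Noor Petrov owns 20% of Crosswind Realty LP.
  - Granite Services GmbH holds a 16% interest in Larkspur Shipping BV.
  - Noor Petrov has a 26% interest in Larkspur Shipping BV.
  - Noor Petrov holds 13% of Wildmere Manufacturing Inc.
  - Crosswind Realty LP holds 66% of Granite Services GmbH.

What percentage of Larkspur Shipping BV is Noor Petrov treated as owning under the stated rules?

Chain via Crosswind Realty LP → Granite Services GmbH (R2): 20% × 66% × 16% = 2.112% of Larkspur Shipping BV.
Chain via Wildmere Manufacturing Inc. → Slate Pharma AG (R2): 13% × 91% × 47% = 5.5601% of Larkspur Shipping BV.
Direct interest in Larkspur Shipping BV: 26%.
Aggregating (R1): 2.112% + 5.5601% + 26% = 33.6721%.

33.6721%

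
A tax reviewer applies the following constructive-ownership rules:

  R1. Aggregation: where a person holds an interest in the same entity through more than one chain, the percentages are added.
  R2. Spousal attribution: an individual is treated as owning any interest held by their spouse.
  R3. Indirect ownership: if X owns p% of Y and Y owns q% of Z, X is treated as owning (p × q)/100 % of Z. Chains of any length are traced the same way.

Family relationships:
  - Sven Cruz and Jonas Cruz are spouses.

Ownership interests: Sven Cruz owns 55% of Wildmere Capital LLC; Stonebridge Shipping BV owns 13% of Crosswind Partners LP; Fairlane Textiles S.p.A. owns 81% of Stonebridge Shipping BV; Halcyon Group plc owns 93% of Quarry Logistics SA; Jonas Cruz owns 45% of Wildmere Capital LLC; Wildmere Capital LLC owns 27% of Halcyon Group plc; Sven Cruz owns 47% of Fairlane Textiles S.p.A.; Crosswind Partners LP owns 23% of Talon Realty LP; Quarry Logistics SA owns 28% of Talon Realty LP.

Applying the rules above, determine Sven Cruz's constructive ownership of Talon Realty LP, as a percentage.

8.169093%

By spousal attribution (R2), Sven Cruz is treated as also owning Jonas Cruz's interest in Wildmere Capital LLC, giving 55% + 45% = 100%.
Chain via Fairlane Textiles S.p.A. → Stonebridge Shipping BV → Crosswind Partners LP (R3): 47% × 81% × 13% × 23% = 1.138293% of Talon Realty LP.
Chain via Wildmere Capital LLC → Halcyon Group plc → Quarry Logistics SA (R3): 100% × 27% × 93% × 28% = 7.0308% of Talon Realty LP.
Aggregating (R1): 1.138293% + 7.0308% = 8.169093%.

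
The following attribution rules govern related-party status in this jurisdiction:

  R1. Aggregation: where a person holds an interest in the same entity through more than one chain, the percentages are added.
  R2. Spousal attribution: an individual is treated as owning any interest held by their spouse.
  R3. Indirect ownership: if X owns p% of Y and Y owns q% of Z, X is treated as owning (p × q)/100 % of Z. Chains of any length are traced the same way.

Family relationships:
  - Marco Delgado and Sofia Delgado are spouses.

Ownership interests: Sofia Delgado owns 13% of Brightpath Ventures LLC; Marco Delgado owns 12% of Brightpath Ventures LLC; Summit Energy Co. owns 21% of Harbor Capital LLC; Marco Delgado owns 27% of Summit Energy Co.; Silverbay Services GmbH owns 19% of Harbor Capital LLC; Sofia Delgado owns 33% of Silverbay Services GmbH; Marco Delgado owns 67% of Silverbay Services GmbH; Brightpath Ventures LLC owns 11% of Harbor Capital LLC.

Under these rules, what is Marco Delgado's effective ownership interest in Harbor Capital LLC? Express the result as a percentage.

27.42%

By spousal attribution (R2), Marco Delgado is treated as also owning Sofia Delgado's interest in Silverbay Services GmbH, giving 67% + 33% = 100%.
By spousal attribution (R2), Marco Delgado is treated as also owning Sofia Delgado's interest in Brightpath Ventures LLC, giving 12% + 13% = 25%.
Chain via Silverbay Services GmbH (R3): 100% × 19% = 19% of Harbor Capital LLC.
Chain via Brightpath Ventures LLC (R3): 25% × 11% = 2.75% of Harbor Capital LLC.
Chain via Summit Energy Co. (R3): 27% × 21% = 5.67% of Harbor Capital LLC.
Aggregating (R1): 19% + 2.75% + 5.67% = 27.42%.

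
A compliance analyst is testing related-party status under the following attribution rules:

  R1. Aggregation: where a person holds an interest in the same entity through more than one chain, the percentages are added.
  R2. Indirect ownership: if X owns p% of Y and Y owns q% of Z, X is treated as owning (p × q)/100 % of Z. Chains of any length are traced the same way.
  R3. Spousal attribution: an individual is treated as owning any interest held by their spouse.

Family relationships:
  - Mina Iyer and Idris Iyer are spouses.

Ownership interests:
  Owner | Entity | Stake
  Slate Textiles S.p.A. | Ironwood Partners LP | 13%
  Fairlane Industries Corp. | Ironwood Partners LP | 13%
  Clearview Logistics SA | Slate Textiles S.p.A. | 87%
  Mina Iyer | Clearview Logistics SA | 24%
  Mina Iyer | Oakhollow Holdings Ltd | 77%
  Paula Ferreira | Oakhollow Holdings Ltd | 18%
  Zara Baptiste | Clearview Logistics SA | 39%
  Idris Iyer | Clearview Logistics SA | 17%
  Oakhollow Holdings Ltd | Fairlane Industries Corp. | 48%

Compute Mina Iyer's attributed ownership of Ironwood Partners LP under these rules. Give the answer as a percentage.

9.4419%

By spousal attribution (R3), Mina Iyer is treated as also owning Idris Iyer's interest in Clearview Logistics SA, giving 24% + 17% = 41%.
Chain via Clearview Logistics SA → Slate Textiles S.p.A. (R2): 41% × 87% × 13% = 4.6371% of Ironwood Partners LP.
Chain via Oakhollow Holdings Ltd → Fairlane Industries Corp. (R2): 77% × 48% × 13% = 4.8048% of Ironwood Partners LP.
Aggregating (R1): 4.6371% + 4.8048% = 9.4419%.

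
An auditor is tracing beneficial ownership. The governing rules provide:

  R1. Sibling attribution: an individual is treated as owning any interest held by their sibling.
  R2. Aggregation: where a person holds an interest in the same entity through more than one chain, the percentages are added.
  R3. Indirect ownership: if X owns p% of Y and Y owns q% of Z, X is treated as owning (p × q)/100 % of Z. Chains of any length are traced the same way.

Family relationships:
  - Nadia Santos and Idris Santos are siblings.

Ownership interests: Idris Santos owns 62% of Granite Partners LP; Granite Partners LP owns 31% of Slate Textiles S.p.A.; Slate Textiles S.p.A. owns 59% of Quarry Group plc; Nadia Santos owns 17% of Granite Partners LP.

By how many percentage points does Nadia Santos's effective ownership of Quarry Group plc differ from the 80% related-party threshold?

65.5509

By sibling attribution (R1), Nadia Santos is treated as also owning Idris Santos's interest in Granite Partners LP, giving 17% + 62% = 79%.
Chain via Granite Partners LP → Slate Textiles S.p.A. (R3): 79% × 31% × 59% = 14.4491% of Quarry Group plc.
14.4491% falls short of the 80% threshold by 65.5509 percentage points.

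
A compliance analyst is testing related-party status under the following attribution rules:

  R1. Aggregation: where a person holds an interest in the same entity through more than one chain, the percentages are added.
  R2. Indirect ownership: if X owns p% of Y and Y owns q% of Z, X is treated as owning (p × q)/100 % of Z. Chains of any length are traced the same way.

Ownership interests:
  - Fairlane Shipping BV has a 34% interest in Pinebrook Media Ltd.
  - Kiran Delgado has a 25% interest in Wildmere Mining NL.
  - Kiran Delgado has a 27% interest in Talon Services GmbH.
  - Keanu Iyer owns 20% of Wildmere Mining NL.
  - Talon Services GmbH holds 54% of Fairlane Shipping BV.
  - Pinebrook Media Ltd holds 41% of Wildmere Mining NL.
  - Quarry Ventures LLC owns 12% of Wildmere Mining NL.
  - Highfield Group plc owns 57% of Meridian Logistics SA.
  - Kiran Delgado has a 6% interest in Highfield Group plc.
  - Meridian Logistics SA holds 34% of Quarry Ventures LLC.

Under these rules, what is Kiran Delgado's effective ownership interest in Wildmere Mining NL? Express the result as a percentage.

27.171988%

Chain via Talon Services GmbH → Fairlane Shipping BV → Pinebrook Media Ltd (R2): 27% × 54% × 34% × 41% = 2.032452% of Wildmere Mining NL.
Chain via Highfield Group plc → Meridian Logistics SA → Quarry Ventures LLC (R2): 6% × 57% × 34% × 12% = 0.139536% of Wildmere Mining NL.
Direct interest in Wildmere Mining NL: 25%.
Aggregating (R1): 2.032452% + 0.139536% + 25% = 27.171988%.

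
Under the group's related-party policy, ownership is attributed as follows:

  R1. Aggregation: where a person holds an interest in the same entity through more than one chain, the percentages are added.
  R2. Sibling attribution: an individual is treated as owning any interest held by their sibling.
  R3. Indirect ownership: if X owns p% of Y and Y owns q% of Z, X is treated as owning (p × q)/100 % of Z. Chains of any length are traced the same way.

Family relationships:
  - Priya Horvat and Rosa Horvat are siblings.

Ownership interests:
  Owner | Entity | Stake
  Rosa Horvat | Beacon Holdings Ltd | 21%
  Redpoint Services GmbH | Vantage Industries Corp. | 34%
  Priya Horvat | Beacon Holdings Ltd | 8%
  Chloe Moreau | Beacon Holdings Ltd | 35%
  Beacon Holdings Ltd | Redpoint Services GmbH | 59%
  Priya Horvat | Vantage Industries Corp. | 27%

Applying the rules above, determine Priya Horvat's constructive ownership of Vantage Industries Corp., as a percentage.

By sibling attribution (R2), Priya Horvat is treated as also owning Rosa Horvat's interest in Beacon Holdings Ltd, giving 8% + 21% = 29%.
Chain via Beacon Holdings Ltd → Redpoint Services GmbH (R3): 29% × 59% × 34% = 5.8174% of Vantage Industries Corp.
Direct interest in Vantage Industries Corp: 27%.
Aggregating (R1): 5.8174% + 27% = 32.8174%.

32.8174%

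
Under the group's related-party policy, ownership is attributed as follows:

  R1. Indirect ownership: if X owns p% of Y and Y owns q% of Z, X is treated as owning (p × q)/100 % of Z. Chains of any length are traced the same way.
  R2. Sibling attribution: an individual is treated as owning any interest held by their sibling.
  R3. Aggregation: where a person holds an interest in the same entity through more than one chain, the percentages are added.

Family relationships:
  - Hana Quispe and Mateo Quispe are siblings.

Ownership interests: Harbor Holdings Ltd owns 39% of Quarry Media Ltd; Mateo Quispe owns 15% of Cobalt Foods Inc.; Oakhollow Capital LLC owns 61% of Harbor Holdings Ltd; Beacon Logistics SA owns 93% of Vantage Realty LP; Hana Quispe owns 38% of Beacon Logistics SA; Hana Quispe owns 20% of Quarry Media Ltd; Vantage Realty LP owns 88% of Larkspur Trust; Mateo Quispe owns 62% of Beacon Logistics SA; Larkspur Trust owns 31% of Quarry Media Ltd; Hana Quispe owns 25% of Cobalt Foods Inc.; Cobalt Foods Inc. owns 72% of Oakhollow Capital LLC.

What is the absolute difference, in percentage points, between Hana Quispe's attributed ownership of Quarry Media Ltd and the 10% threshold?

By sibling attribution (R2), Hana Quispe is treated as also owning Mateo Quispe's interest in Beacon Logistics SA, giving 38% + 62% = 100%.
By sibling attribution (R2), Hana Quispe is treated as also owning Mateo Quispe's interest in Cobalt Foods Inc, giving 25% + 15% = 40%.
Chain via Beacon Logistics SA → Vantage Realty LP → Larkspur Trust (R1): 100% × 93% × 88% × 31% = 25.3704% of Quarry Media Ltd.
Chain via Cobalt Foods Inc. → Oakhollow Capital LLC → Harbor Holdings Ltd (R1): 40% × 72% × 61% × 39% = 6.85152% of Quarry Media Ltd.
Direct interest in Quarry Media Ltd: 20%.
Aggregating (R3): 25.3704% + 6.85152% + 20% = 52.22192%.
52.22192% exceeds the 10% threshold by 42.22192 percentage points.

42.22192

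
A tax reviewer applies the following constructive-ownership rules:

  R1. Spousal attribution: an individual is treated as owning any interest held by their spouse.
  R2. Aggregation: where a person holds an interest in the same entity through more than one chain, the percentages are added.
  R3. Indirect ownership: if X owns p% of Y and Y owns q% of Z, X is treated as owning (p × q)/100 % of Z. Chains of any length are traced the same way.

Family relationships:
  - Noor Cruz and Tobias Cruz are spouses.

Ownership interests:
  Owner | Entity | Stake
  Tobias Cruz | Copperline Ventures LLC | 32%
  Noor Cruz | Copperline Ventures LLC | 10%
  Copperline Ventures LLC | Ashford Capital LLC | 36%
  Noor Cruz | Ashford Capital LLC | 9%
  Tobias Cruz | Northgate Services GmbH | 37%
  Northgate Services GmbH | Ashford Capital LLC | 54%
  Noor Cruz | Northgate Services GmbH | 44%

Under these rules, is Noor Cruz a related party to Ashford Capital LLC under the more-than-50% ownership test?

By spousal attribution (R1), Noor Cruz is treated as also owning Tobias Cruz's interest in Northgate Services GmbH, giving 44% + 37% = 81%.
By spousal attribution (R1), Noor Cruz is treated as also owning Tobias Cruz's interest in Copperline Ventures LLC, giving 10% + 32% = 42%.
Chain via Northgate Services GmbH (R3): 81% × 54% = 43.74% of Ashford Capital LLC.
Chain via Copperline Ventures LLC (R3): 42% × 36% = 15.12% of Ashford Capital LLC.
Direct interest in Ashford Capital LLC: 9%.
Aggregating (R2): 43.74% + 15.12% + 9% = 67.86%.
67.86% exceeds the 50% threshold, so Noor is a related party to Ashford Capital LLC.

Yes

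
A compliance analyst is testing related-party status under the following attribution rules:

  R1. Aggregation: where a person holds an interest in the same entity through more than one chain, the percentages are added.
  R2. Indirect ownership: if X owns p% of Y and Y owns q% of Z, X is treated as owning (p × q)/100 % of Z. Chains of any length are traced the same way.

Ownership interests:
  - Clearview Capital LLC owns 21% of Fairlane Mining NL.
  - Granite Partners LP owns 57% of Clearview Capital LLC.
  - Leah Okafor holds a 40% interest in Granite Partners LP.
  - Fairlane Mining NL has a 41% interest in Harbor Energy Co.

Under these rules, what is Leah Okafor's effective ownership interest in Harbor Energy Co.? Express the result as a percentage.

Chain via Granite Partners LP → Clearview Capital LLC → Fairlane Mining NL (R2): 40% × 57% × 21% × 41% = 1.96308% of Harbor Energy Co.

1.96308%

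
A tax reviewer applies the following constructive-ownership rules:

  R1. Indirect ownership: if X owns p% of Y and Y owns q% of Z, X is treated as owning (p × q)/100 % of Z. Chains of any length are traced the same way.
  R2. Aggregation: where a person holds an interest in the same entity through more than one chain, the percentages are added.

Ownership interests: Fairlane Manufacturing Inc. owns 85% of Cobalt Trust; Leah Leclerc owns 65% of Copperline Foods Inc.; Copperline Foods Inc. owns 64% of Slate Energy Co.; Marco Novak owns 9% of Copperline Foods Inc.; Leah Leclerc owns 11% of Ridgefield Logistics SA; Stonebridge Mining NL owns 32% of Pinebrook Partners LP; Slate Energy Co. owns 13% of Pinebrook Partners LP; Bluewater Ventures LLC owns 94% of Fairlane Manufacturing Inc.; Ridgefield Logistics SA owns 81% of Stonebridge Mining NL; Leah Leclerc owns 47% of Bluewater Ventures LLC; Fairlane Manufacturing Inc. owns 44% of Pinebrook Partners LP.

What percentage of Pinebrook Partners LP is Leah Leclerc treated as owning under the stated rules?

Chain via Bluewater Ventures LLC → Fairlane Manufacturing Inc. (R1): 47% × 94% × 44% = 19.4392% of Pinebrook Partners LP.
Chain via Ridgefield Logistics SA → Stonebridge Mining NL (R1): 11% × 81% × 32% = 2.8512% of Pinebrook Partners LP.
Chain via Copperline Foods Inc. → Slate Energy Co. (R1): 65% × 64% × 13% = 5.408% of Pinebrook Partners LP.
Aggregating (R2): 19.4392% + 2.8512% + 5.408% = 27.6984%.

27.6984%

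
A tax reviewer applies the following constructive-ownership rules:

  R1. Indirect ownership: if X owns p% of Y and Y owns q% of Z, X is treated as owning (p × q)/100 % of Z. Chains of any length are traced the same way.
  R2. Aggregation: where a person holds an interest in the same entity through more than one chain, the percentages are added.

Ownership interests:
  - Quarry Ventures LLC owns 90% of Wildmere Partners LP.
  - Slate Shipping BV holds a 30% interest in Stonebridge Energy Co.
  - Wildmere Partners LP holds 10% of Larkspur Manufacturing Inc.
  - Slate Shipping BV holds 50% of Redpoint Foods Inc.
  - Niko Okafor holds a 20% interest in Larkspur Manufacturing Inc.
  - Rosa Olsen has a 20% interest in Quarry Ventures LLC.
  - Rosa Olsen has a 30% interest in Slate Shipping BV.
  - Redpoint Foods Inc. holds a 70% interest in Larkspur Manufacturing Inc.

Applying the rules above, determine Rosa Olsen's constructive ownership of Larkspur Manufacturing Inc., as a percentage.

Chain via Quarry Ventures LLC → Wildmere Partners LP (R1): 20% × 90% × 10% = 1.8% of Larkspur Manufacturing Inc.
Chain via Slate Shipping BV → Redpoint Foods Inc. (R1): 30% × 50% × 70% = 10.5% of Larkspur Manufacturing Inc.
Aggregating (R2): 1.8% + 10.5% = 12.3%.

12.3%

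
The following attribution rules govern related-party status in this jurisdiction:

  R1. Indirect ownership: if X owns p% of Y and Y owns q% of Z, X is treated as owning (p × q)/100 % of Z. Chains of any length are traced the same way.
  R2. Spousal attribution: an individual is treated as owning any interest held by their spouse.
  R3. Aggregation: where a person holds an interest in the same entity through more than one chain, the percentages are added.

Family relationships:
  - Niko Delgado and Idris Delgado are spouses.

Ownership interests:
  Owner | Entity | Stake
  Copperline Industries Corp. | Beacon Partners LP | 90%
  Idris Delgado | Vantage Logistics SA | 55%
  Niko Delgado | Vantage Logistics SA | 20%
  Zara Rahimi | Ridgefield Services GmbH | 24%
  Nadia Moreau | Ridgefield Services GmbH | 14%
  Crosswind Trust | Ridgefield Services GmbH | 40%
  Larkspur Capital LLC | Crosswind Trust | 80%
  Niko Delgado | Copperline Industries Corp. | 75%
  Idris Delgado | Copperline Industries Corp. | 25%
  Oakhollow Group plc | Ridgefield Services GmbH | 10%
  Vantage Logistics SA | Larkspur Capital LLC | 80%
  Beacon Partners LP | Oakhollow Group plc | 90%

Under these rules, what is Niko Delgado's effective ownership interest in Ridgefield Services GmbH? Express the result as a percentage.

27.3%

By spousal attribution (R2), Niko Delgado is treated as also owning Idris Delgado's interest in Copperline Industries Corp, giving 75% + 25% = 100%.
By spousal attribution (R2), Niko Delgado is treated as also owning Idris Delgado's interest in Vantage Logistics SA, giving 20% + 55% = 75%.
Chain via Copperline Industries Corp. → Beacon Partners LP → Oakhollow Group plc (R1): 100% × 90% × 90% × 10% = 8.1% of Ridgefield Services GmbH.
Chain via Vantage Logistics SA → Larkspur Capital LLC → Crosswind Trust (R1): 75% × 80% × 80% × 40% = 19.2% of Ridgefield Services GmbH.
Aggregating (R3): 8.1% + 19.2% = 27.3%.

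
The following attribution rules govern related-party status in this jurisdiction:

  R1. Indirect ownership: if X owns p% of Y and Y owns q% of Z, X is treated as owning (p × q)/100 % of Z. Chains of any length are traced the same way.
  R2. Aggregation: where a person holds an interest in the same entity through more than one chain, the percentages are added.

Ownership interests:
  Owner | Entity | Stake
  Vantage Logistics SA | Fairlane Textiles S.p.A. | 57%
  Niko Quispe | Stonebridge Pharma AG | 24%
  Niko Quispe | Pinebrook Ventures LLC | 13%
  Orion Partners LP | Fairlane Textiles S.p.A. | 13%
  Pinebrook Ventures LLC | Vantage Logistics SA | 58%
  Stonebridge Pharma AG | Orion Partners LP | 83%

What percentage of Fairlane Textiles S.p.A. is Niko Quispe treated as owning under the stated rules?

Chain via Stonebridge Pharma AG → Orion Partners LP (R1): 24% × 83% × 13% = 2.5896% of Fairlane Textiles S.p.A.
Chain via Pinebrook Ventures LLC → Vantage Logistics SA (R1): 13% × 58% × 57% = 4.2978% of Fairlane Textiles S.p.A.
Aggregating (R2): 2.5896% + 4.2978% = 6.8874%.

6.8874%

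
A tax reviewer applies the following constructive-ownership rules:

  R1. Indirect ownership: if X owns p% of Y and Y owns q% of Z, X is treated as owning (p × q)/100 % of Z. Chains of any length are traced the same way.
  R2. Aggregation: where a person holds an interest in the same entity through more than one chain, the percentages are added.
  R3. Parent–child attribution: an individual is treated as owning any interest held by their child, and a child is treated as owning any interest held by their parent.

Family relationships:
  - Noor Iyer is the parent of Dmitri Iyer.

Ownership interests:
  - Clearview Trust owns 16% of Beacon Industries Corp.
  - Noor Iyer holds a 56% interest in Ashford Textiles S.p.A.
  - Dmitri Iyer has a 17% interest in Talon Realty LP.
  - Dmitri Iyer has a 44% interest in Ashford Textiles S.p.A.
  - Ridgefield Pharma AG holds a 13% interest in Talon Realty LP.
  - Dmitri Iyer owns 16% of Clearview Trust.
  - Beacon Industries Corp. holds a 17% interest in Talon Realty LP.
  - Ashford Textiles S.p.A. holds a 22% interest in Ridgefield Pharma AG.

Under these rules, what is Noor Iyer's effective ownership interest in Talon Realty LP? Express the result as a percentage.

By parent–child attribution (R3), Noor Iyer is treated as also owning Dmitri Iyer's interest in Ashford Textiles S.p.A, giving 56% + 44% = 100%.
By parent–child attribution (R3), Noor Iyer is treated as owning Dmitri Iyer's 16% interest in Clearview Trust.
By parent–child attribution (R3), Noor Iyer is treated as owning Dmitri Iyer's 17% interest in Talon Realty LP.
Chain via Ashford Textiles S.p.A. → Ridgefield Pharma AG (R1): 100% × 22% × 13% = 2.86% of Talon Realty LP.
Chain via Clearview Trust → Beacon Industries Corp. (R1): 16% × 16% × 17% = 0.4352% of Talon Realty LP.
Direct interest in Talon Realty LP: 17%.
Aggregating (R2): 2.86% + 0.4352% + 17% = 20.2952%.

20.2952%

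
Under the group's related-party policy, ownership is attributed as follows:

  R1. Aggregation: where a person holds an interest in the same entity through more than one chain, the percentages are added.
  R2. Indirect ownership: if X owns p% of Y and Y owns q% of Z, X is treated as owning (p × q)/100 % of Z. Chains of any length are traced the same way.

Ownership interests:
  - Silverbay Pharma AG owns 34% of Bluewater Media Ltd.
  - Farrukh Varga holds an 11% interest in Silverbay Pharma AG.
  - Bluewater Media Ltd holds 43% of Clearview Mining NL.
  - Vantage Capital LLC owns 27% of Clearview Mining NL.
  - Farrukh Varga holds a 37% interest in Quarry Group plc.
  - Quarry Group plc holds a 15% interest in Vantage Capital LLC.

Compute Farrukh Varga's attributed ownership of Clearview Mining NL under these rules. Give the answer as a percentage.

Chain via Quarry Group plc → Vantage Capital LLC (R2): 37% × 15% × 27% = 1.4985% of Clearview Mining NL.
Chain via Silverbay Pharma AG → Bluewater Media Ltd (R2): 11% × 34% × 43% = 1.6082% of Clearview Mining NL.
Aggregating (R1): 1.4985% + 1.6082% = 3.1067%.

3.1067%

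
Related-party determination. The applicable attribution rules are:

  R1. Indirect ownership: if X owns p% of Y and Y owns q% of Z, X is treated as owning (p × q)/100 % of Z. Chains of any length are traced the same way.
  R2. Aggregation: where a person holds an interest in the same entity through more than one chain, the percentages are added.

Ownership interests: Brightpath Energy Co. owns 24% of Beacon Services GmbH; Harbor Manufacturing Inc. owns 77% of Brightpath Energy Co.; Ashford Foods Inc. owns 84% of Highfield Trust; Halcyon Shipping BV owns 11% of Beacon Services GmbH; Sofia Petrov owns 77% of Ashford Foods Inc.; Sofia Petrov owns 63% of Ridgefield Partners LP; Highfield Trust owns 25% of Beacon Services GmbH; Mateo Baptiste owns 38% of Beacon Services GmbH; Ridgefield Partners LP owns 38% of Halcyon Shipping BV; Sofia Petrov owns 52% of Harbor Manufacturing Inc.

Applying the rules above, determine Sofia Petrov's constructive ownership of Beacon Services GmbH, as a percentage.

Chain via Ridgefield Partners LP → Halcyon Shipping BV (R1): 63% × 38% × 11% = 2.6334% of Beacon Services GmbH.
Chain via Harbor Manufacturing Inc. → Brightpath Energy Co. (R1): 52% × 77% × 24% = 9.6096% of Beacon Services GmbH.
Chain via Ashford Foods Inc. → Highfield Trust (R1): 77% × 84% × 25% = 16.17% of Beacon Services GmbH.
Aggregating (R2): 2.6334% + 9.6096% + 16.17% = 28.413%.

28.413%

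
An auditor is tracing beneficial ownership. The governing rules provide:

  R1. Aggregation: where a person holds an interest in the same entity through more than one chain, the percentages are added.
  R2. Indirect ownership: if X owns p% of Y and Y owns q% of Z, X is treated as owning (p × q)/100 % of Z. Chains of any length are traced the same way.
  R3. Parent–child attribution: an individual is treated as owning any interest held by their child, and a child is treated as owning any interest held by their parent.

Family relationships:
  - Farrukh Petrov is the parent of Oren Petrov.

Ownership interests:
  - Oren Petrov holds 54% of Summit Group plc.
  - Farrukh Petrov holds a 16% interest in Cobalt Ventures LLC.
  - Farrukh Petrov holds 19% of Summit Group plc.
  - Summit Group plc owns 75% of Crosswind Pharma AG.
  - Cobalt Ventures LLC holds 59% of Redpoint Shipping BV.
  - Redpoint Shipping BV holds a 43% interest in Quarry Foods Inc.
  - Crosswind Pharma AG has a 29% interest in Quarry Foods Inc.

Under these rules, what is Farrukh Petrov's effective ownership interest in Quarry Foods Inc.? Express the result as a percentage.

By parent–child attribution (R3), Farrukh Petrov is treated as also owning Oren Petrov's interest in Summit Group plc, giving 19% + 54% = 73%.
Chain via Cobalt Ventures LLC → Redpoint Shipping BV (R2): 16% × 59% × 43% = 4.0592% of Quarry Foods Inc.
Chain via Summit Group plc → Crosswind Pharma AG (R2): 73% × 75% × 29% = 15.8775% of Quarry Foods Inc.
Aggregating (R1): 4.0592% + 15.8775% = 19.9367%.

19.9367%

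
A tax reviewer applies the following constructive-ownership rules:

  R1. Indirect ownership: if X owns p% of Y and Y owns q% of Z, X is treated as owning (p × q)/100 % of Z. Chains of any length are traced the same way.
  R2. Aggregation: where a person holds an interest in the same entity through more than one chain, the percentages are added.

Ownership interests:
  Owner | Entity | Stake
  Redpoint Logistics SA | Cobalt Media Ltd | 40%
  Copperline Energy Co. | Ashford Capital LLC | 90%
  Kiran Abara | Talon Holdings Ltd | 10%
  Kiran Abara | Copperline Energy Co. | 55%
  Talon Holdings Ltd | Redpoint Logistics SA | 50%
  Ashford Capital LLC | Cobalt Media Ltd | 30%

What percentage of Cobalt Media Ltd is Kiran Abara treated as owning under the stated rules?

Chain via Copperline Energy Co. → Ashford Capital LLC (R1): 55% × 90% × 30% = 14.85% of Cobalt Media Ltd.
Chain via Talon Holdings Ltd → Redpoint Logistics SA (R1): 10% × 50% × 40% = 2% of Cobalt Media Ltd.
Aggregating (R2): 14.85% + 2% = 16.85%.

16.85%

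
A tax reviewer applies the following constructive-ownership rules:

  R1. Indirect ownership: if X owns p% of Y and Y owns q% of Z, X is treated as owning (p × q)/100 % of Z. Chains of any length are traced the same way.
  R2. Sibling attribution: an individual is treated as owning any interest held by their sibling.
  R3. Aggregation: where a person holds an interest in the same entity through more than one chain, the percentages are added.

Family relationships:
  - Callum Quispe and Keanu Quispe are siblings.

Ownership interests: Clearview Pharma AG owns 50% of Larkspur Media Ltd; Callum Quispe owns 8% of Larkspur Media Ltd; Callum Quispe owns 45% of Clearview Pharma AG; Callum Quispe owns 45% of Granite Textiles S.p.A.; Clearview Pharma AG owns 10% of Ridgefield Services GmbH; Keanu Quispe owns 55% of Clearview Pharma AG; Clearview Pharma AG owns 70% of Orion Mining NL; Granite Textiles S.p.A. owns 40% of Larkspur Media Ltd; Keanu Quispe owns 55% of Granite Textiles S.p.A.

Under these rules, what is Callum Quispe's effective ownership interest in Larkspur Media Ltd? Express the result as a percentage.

By sibling attribution (R2), Callum Quispe is treated as also owning Keanu Quispe's interest in Granite Textiles S.p.A, giving 45% + 55% = 100%.
By sibling attribution (R2), Callum Quispe is treated as also owning Keanu Quispe's interest in Clearview Pharma AG, giving 45% + 55% = 100%.
Chain via Granite Textiles S.p.A. (R1): 100% × 40% = 40% of Larkspur Media Ltd.
Chain via Clearview Pharma AG (R1): 100% × 50% = 50% of Larkspur Media Ltd.
Direct interest in Larkspur Media Ltd: 8%.
Aggregating (R3): 40% + 50% + 8% = 98%.

98%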